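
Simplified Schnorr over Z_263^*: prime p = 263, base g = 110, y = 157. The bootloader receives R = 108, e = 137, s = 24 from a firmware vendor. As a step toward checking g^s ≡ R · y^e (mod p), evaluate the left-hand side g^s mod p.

151

Squares mod 263: 110^1≡110, 110^2≡2, 110^4≡4, 110^8≡16, 110^16≡256
24 = 16 + 8, so 110^24 ≡ 256·16 ≡ 151 (mod 263)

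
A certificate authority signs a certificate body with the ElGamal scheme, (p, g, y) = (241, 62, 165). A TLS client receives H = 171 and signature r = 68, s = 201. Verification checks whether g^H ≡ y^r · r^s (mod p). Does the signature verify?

Left side g^H mod p:
62^2 = 3844 ≡ 229
62^4 ≡ 229^2 = 52441 ≡ 144
62^8 ≡ 144^2 = 20736 ≡ 10
62^16 ≡ 10^2 = 100
62^32 ≡ 100^2 = 10000 ≡ 119
62^64 ≡ 119^2 = 14161 ≡ 183
62^128 ≡ 183^2 = 33489 ≡ 231
171 = 128 + 32 + 8 + 2 + 1, so 62^171 ≡ 231·119·10·229·62 ≡ 224 (mod 241)
Right side y^r · r^s mod p:
165^2 = 27225 ≡ 233
165^4 ≡ 233^2 = 54289 ≡ 64
165^8 ≡ 64^2 = 4096 ≡ 240
165^16 ≡ 240^2 = 57600 ≡ 1
165^32 ≡ 1^2 = 1
165^64 ≡ 1^2 = 1
68 = 64 + 4, so 165^68 ≡ 1·64 ≡ 64 (mod 241)
68^2 = 4624 ≡ 45
68^4 ≡ 45^2 = 2025 ≡ 97
68^8 ≡ 97^2 = 9409 ≡ 10
68^16 ≡ 10^2 = 100
68^32 ≡ 100^2 = 10000 ≡ 119
68^64 ≡ 119^2 = 14161 ≡ 183
68^128 ≡ 183^2 = 33489 ≡ 231
201 = 128 + 64 + 8 + 1, so 68^201 ≡ 231·183·10·68 ≡ 124 (mod 241)
64·124 = 7936 ≡ 224 (mod 241)
224 ≡ 224 (mod 241), so the signature is genuine.

verifies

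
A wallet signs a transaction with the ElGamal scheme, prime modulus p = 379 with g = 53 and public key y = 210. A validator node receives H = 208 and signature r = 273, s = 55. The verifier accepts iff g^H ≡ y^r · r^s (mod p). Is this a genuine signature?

Left side g^H mod p:
53^208 mod 379 = 191
Right side y^r · r^s mod p:
210^273 mod 379 = 199
273^55 mod 379 = 153
199·153 = 30447 ≡ 127 (mod 379)
191 ≠ 127, so verification fails.

forged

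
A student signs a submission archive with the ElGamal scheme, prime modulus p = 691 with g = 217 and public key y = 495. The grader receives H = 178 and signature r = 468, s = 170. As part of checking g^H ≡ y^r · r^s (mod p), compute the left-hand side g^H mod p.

471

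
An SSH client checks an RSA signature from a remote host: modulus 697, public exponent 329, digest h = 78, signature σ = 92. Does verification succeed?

σ^2 ≡ 92^2 = 8464 ≡ 100
σ^4 ≡ 100^2 = 10000 ≡ 242
σ^8 ≡ 242^2 = 58564 ≡ 16
σ^16 ≡ 16^2 = 256
σ^32 ≡ 256^2 = 65536 ≡ 18
σ^64 ≡ 18^2 = 324
σ^128 ≡ 324^2 = 104976 ≡ 426
σ^256 ≡ 426^2 = 181476 ≡ 256
329 = 256 + 64 + 8 + 1, so σ^329 ≡ 256·324·16·92 ≡ 78 (mod 697)
78 = h, so the signature checks out.

passes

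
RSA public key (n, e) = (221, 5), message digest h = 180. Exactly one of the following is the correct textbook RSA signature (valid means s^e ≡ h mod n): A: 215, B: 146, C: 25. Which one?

Candidate A: Squares mod 221: 215^1≡215, 215^2≡36, 215^4≡191; 5 = 4 + 1, so 215^5 ≡ 191·215 ≡ 180 (mod 221)
  → matches h = 180
Candidate B: Squares mod 221: 146^1≡146, 146^2≡100, 146^4≡55; 5 = 4 + 1, so 146^5 ≡ 55·146 ≡ 74 (mod 221)
Candidate C: Squares mod 221: 25^1≡25, 25^2≡183, 25^4≡118; 5 = 4 + 1, so 25^5 ≡ 118·25 ≡ 77 (mod 221)

A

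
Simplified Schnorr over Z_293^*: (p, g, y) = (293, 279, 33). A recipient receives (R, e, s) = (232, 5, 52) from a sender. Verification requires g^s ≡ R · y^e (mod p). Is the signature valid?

g^s mod p:
279^2 = 77841 ≡ 196
279^4 ≡ 196^2 = 38416 ≡ 33
279^8 ≡ 33^2 = 1089 ≡ 210
279^16 ≡ 210^2 = 44100 ≡ 150
279^32 ≡ 150^2 = 22500 ≡ 232
52 = 32 + 16 + 4, so 279^52 ≡ 232·150·33 ≡ 133 (mod 293)
R · y^e mod p:
33^2 = 1089 ≡ 210
33^4 ≡ 210^2 = 44100 ≡ 150
5 = 4 + 1, so 33^5 ≡ 150·33 ≡ 262 (mod 293)
232·262 = 60784 ≡ 133 (mod 293)
133 ≡ 133 (mod 293); signature holds.

valid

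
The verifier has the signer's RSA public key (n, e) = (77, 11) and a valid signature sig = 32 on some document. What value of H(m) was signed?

65

Squares mod 77: sig^1≡32, sig^2≡23, sig^4≡67, sig^8≡23
11 = 8 + 2 + 1, so sig^11 ≡ 23·23·32 ≡ 65 (mod 77)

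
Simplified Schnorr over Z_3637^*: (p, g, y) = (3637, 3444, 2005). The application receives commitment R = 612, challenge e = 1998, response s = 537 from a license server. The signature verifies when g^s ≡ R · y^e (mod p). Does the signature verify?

g^s mod p:
Squares mod 3637: 3444^1≡3444, 3444^2≡879, 3444^4≡1597, 3444^8≡872, 3444^16≡251, 3444^32≡1172, 3444^64≡2435, 3444^128≡915, 3444^256≡715, 3444^512≡2045
537 = 512 + 16 + 8 + 1, so 3444^537 ≡ 2045·251·872·3444 ≡ 1315 (mod 3637)
R · y^e mod p:
Squares mod 3637: 2005^1≡2005, 2005^2≡1140, 2005^4≡1191, 2005^8≡51, 2005^16≡2601, 2005^32≡381, 2005^64≡3318, 2005^128≡3562, 2005^256≡1988, 2005^512≡2362, 2005^1024≡3523
1998 = 1024 + 512 + 256 + 128 + 64 + 8 + 4 + 2, so 2005^1998 ≡ 3523·2362·1988·3562·3318·51·1191·1140 ≡ 2372 (mod 3637)
612·2372 = 1451664 ≡ 501 (mod 3637)
1315 ≠ 501; the check fails.

does not verify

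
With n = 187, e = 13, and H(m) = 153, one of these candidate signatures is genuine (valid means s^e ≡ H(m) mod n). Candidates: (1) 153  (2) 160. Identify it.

Candidate 1: 153^2 = 23409 ≡ 34; 153^4 ≡ 34^2 = 1156 ≡ 34; 153^8 ≡ 34^2 = 1156 ≡ 34; 13 = 8 + 4 + 1, so 153^13 ≡ 34·34·153 ≡ 153 (mod 187)
  → matches H(m) = 153
Candidate 2: 160^2 = 25600 ≡ 168; 160^4 ≡ 168^2 = 28224 ≡ 174; 160^8 ≡ 174^2 = 30276 ≡ 169; 13 = 8 + 4 + 1, so 160^13 ≡ 169·174·160 ≡ 40 (mod 187)

1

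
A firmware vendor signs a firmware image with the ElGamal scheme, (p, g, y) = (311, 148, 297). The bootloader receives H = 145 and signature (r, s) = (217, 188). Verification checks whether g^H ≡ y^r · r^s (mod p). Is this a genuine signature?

genuine

Left side g^H mod p:
148^2 = 21904 ≡ 134
148^4 ≡ 134^2 = 17956 ≡ 229
148^8 ≡ 229^2 = 52441 ≡ 193
148^16 ≡ 193^2 = 37249 ≡ 240
148^32 ≡ 240^2 = 57600 ≡ 65
148^64 ≡ 65^2 = 4225 ≡ 182
148^128 ≡ 182^2 = 33124 ≡ 158
145 = 128 + 16 + 1, so 148^145 ≡ 158·240·148 ≡ 165 (mod 311)
Right side y^r · r^s mod p:
297^2 = 88209 ≡ 196
297^4 ≡ 196^2 = 38416 ≡ 163
297^8 ≡ 163^2 = 26569 ≡ 134
297^16 ≡ 134^2 = 17956 ≡ 229
297^32 ≡ 229^2 = 52441 ≡ 193
297^64 ≡ 193^2 = 37249 ≡ 240
297^128 ≡ 240^2 = 57600 ≡ 65
217 = 128 + 64 + 16 + 8 + 1, so 297^217 ≡ 65·240·229·134·297 ≡ 259 (mod 311)
217^2 = 47089 ≡ 128
217^4 ≡ 128^2 = 16384 ≡ 212
217^8 ≡ 212^2 = 44944 ≡ 160
217^16 ≡ 160^2 = 25600 ≡ 98
217^32 ≡ 98^2 = 9604 ≡ 274
217^64 ≡ 274^2 = 75076 ≡ 125
217^128 ≡ 125^2 = 15625 ≡ 75
188 = 128 + 32 + 16 + 8 + 4, so 217^188 ≡ 75·274·98·160·212 ≡ 254 (mod 311)
259·254 = 65786 ≡ 165 (mod 311)
165 ≡ 165 (mod 311), so the signature is genuine.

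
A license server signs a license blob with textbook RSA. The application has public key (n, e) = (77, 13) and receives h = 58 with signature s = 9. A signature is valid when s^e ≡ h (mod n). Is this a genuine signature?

genuine

s^2 ≡ 9^2 = 81 ≡ 4
s^4 ≡ 4^2 = 16
s^8 ≡ 16^2 = 256 ≡ 25
13 = 8 + 4 + 1, so s^13 ≡ 25·16·9 ≡ 58 (mod 77)
Since 58 equals the digest 58, verification succeeds.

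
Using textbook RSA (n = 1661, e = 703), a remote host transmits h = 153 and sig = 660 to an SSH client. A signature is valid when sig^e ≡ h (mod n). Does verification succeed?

fails

sig^2 ≡ 660^2 = 435600 ≡ 418
sig^4 ≡ 418^2 = 174724 ≡ 319
sig^8 ≡ 319^2 = 101761 ≡ 440
sig^16 ≡ 440^2 = 193600 ≡ 924
sig^32 ≡ 924^2 = 853776 ≡ 22
sig^64 ≡ 22^2 = 484
sig^128 ≡ 484^2 = 234256 ≡ 55
sig^256 ≡ 55^2 = 3025 ≡ 1364
sig^512 ≡ 1364^2 = 1860496 ≡ 176
703 = 512 + 128 + 32 + 16 + 8 + 4 + 2 + 1, so sig^703 ≡ 176·55·22·924·440·319·418·660 ≡ 1562 (mod 1661)
sig^703 mod 1661 = 1562, but h = 153.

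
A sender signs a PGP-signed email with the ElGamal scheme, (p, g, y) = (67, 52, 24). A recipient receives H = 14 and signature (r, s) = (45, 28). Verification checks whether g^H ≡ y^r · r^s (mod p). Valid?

no

Left side g^H mod p:
52^14 mod 67 = 25
Right side y^r · r^s mod p:
24^45 mod 67 = 24
45^28 mod 67 = 25
24·25 = 600 ≡ 64 (mod 67)
25 ≠ 64, so verification fails.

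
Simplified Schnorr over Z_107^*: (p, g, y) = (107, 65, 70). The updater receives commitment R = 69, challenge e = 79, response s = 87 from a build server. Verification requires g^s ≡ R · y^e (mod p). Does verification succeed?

g^s mod p:
65^2 = 4225 ≡ 52
65^4 ≡ 52^2 = 2704 ≡ 29
65^8 ≡ 29^2 = 841 ≡ 92
65^16 ≡ 92^2 = 8464 ≡ 11
65^32 ≡ 11^2 = 121 ≡ 14
65^64 ≡ 14^2 = 196 ≡ 89
87 = 64 + 16 + 4 + 2 + 1, so 65^87 ≡ 89·11·29·52·65 ≡ 21 (mod 107)
R · y^e mod p:
70^2 = 4900 ≡ 85
70^4 ≡ 85^2 = 7225 ≡ 56
70^8 ≡ 56^2 = 3136 ≡ 33
70^16 ≡ 33^2 = 1089 ≡ 19
70^32 ≡ 19^2 = 361 ≡ 40
70^64 ≡ 40^2 = 1600 ≡ 102
79 = 64 + 8 + 4 + 2 + 1, so 70^79 ≡ 102·33·56·85·70 ≡ 98 (mod 107)
69·98 = 6762 ≡ 21 (mod 107)
21 ≡ 21 (mod 107); signature holds.

passes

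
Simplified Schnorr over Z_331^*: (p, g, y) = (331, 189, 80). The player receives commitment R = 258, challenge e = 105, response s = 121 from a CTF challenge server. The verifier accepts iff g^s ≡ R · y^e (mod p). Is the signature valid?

valid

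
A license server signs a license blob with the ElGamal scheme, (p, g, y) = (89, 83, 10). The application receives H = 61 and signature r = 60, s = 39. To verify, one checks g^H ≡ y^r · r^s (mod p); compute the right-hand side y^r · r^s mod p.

28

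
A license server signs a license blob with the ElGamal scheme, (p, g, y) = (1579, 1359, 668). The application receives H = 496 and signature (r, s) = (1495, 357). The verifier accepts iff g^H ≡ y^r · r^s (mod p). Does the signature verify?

Left side g^H mod p:
Squares mod 1579: 1359^1≡1359, 1359^2≡1030, 1359^4≡1391, 1359^8≡606, 1359^16≡908, 1359^32≡226, 1359^64≡548, 1359^128≡294, 1359^256≡1170
496 = 256 + 128 + 64 + 32 + 16, so 1359^496 ≡ 1170·294·548·226·908 ≡ 339 (mod 1579)
Right side y^r · r^s mod p:
Squares mod 1579: 668^1≡668, 668^2≡946, 668^4≡1202, 668^8≡19, 668^16≡361, 668^32≡843, 668^64≡99, 668^128≡327, 668^256≡1136, 668^512≡453, 668^1024≡1518
1495 = 1024 + 256 + 128 + 64 + 16 + 4 + 2 + 1, so 668^1495 ≡ 1518·1136·327·99·361·1202·946·668 ≡ 167 (mod 1579)
Squares mod 1579: 1495^1≡1495, 1495^2≡740, 1495^4≡1266, 1495^8≡71, 1495^16≡304, 1495^32≡834, 1495^64≡796, 1495^128≡437, 1495^256≡1489
357 = 256 + 64 + 32 + 4 + 1, so 1495^357 ≡ 1489·796·834·1266·1495 ≡ 1061 (mod 1579)
167·1061 = 177187 ≡ 339 (mod 1579)
339 ≡ 339 (mod 1579), so the signature is genuine.

verifies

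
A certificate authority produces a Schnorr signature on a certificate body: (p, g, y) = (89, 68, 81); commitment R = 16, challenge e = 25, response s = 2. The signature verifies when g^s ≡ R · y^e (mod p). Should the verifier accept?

g^s mod p:
68^2 = 4624 ≡ 85
R · y^e mod p:
81^2 = 6561 ≡ 64
81^4 ≡ 64^2 = 4096 ≡ 2
81^8 ≡ 2^2 = 4
81^16 ≡ 4^2 = 16
25 = 16 + 8 + 1, so 81^25 ≡ 16·4·81 ≡ 22 (mod 89)
16·22 = 352 ≡ 85 (mod 89)
85 ≡ 85 (mod 89); signature holds.

accept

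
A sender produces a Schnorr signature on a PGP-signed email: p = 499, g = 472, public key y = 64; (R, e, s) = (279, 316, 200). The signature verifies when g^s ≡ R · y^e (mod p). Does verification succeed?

g^s mod p:
472^2 = 222784 ≡ 230
472^4 ≡ 230^2 = 52900 ≡ 6
472^8 ≡ 6^2 = 36
472^16 ≡ 36^2 = 1296 ≡ 298
472^32 ≡ 298^2 = 88804 ≡ 481
472^64 ≡ 481^2 = 231361 ≡ 324
472^128 ≡ 324^2 = 104976 ≡ 186
200 = 128 + 64 + 8, so 472^200 ≡ 186·324·36 ≡ 351 (mod 499)
R · y^e mod p:
64^2 = 4096 ≡ 104
64^4 ≡ 104^2 = 10816 ≡ 337
64^8 ≡ 337^2 = 113569 ≡ 296
64^16 ≡ 296^2 = 87616 ≡ 291
64^32 ≡ 291^2 = 84681 ≡ 350
64^64 ≡ 350^2 = 122500 ≡ 245
64^128 ≡ 245^2 = 60025 ≡ 145
64^256 ≡ 145^2 = 21025 ≡ 67
316 = 256 + 32 + 16 + 8 + 4, so 64^316 ≡ 67·350·291·296·337 ≡ 487 (mod 499)
279·487 = 135873 ≡ 145 (mod 499)
351 ≠ 145; the check fails.

fails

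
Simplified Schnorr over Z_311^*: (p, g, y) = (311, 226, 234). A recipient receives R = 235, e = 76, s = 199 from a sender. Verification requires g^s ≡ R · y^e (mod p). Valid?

no

g^s mod p:
226^2 = 51076 ≡ 72
226^4 ≡ 72^2 = 5184 ≡ 208
226^8 ≡ 208^2 = 43264 ≡ 35
226^16 ≡ 35^2 = 1225 ≡ 292
226^32 ≡ 292^2 = 85264 ≡ 50
226^64 ≡ 50^2 = 2500 ≡ 12
226^128 ≡ 12^2 = 144
199 = 128 + 64 + 4 + 2 + 1, so 226^199 ≡ 144·12·208·72·226 ≡ 130 (mod 311)
R · y^e mod p:
234^2 = 54756 ≡ 20
234^4 ≡ 20^2 = 400 ≡ 89
234^8 ≡ 89^2 = 7921 ≡ 146
234^16 ≡ 146^2 = 21316 ≡ 168
234^32 ≡ 168^2 = 28224 ≡ 234
234^64 ≡ 234^2 = 54756 ≡ 20
76 = 64 + 8 + 4, so 234^76 ≡ 20·146·89 ≡ 195 (mod 311)
235·195 = 45825 ≡ 108 (mod 311)
130 ≠ 108; the check fails.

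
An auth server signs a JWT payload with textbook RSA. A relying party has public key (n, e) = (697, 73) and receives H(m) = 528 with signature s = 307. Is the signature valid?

s^73 mod 697 = 528
528 = H(m), so the signature checks out.

valid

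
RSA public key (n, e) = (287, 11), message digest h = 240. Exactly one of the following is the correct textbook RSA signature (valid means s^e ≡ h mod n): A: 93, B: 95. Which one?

B

Candidate A: 93^2 = 8649 ≡ 39; 93^4 ≡ 39^2 = 1521 ≡ 86; 93^8 ≡ 86^2 = 7396 ≡ 221; 11 = 8 + 2 + 1, so 93^11 ≡ 221·39·93 ≡ 263 (mod 287)
Candidate B: 95^2 = 9025 ≡ 128; 95^4 ≡ 128^2 = 16384 ≡ 25; 95^8 ≡ 25^2 = 625 ≡ 51; 11 = 8 + 2 + 1, so 95^11 ≡ 51·128·95 ≡ 240 (mod 287)
  → matches h = 240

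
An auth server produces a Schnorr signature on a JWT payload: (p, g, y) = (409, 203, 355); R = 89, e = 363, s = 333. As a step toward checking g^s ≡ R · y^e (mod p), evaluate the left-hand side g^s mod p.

89

203^2 = 41209 ≡ 309
203^4 ≡ 309^2 = 95481 ≡ 184
203^8 ≡ 184^2 = 33856 ≡ 318
203^16 ≡ 318^2 = 101124 ≡ 101
203^32 ≡ 101^2 = 10201 ≡ 385
203^64 ≡ 385^2 = 148225 ≡ 167
203^128 ≡ 167^2 = 27889 ≡ 77
203^256 ≡ 77^2 = 5929 ≡ 203
333 = 256 + 64 + 8 + 4 + 1, so 203^333 ≡ 203·167·318·184·203 ≡ 89 (mod 409)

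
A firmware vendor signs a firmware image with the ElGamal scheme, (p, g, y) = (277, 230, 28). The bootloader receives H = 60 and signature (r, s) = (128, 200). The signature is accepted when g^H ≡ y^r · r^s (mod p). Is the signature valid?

Left side g^H mod p:
Squares mod 277: 230^1≡230, 230^2≡270, 230^4≡49, 230^8≡185, 230^16≡154, 230^32≡171
60 = 32 + 16 + 8 + 4, so 230^60 ≡ 171·154·185·49 ≡ 218 (mod 277)
Right side y^r · r^s mod p:
Squares mod 277: 28^1≡28, 28^2≡230, 28^4≡270, 28^8≡49, 28^16≡185, 28^32≡154, 28^64≡171, 28^128≡156
28^128 ≡ 156 (mod 277)
Squares mod 277: 128^1≡128, 128^2≡41, 128^4≡19, 128^8≡84, 128^16≡131, 128^32≡264, 128^64≡169, 128^128≡30
200 = 128 + 64 + 8, so 128^200 ≡ 30·169·84 ≡ 131 (mod 277)
156·131 = 20436 ≡ 215 (mod 277)
218 ≠ 215, so verification fails.

invalid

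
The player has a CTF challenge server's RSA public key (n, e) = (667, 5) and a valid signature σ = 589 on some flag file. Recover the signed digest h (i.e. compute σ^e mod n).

498

σ^2 ≡ 589^2 = 346921 ≡ 81
σ^4 ≡ 81^2 = 6561 ≡ 558
5 = 4 + 1, so σ^5 ≡ 558·589 ≡ 498 (mod 667)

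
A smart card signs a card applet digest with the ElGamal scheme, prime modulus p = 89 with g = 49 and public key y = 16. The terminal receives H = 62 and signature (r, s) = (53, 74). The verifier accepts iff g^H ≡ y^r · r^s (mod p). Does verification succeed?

Left side g^H mod p:
49^2 = 2401 ≡ 87
49^4 ≡ 87^2 = 7569 ≡ 4
49^8 ≡ 4^2 = 16
49^16 ≡ 16^2 = 256 ≡ 78
49^32 ≡ 78^2 = 6084 ≡ 32
62 = 32 + 16 + 8 + 4 + 2, so 49^62 ≡ 32·78·16·4·87 ≡ 22 (mod 89)
Right side y^r · r^s mod p:
16^2 = 256 ≡ 78
16^4 ≡ 78^2 = 6084 ≡ 32
16^8 ≡ 32^2 = 1024 ≡ 45
16^16 ≡ 45^2 = 2025 ≡ 67
16^32 ≡ 67^2 = 4489 ≡ 39
53 = 32 + 16 + 4 + 1, so 16^53 ≡ 39·67·32·16 ≡ 8 (mod 89)
53^2 = 2809 ≡ 50
53^4 ≡ 50^2 = 2500 ≡ 8
53^8 ≡ 8^2 = 64
53^16 ≡ 64^2 = 4096 ≡ 2
53^32 ≡ 2^2 = 4
53^64 ≡ 4^2 = 16
74 = 64 + 8 + 2, so 53^74 ≡ 16·64·50 ≡ 25 (mod 89)
8·25 = 200 ≡ 22 (mod 89)
22 ≡ 22 (mod 89), so the signature is genuine.

passes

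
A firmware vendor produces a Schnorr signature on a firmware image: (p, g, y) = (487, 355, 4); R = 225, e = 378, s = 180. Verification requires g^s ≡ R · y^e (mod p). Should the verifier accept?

g^s mod p:
Squares mod 487: 355^1≡355, 355^2≡379, 355^4≡463, 355^8≡89, 355^16≡129, 355^32≡83, 355^64≡71, 355^128≡171
180 = 128 + 32 + 16 + 4, so 355^180 ≡ 171·83·129·463 ≡ 482 (mod 487)
R · y^e mod p:
Squares mod 487: 4^1≡4, 4^2≡16, 4^4≡256, 4^8≡278, 4^16≡338, 4^32≡286, 4^64≡467, 4^128≡400, 4^256≡264
378 = 256 + 64 + 32 + 16 + 8 + 2, so 4^378 ≡ 264·467·286·338·278·16 ≡ 41 (mod 487)
225·41 = 9225 ≡ 459 (mod 487)
482 ≠ 459; the check fails.

reject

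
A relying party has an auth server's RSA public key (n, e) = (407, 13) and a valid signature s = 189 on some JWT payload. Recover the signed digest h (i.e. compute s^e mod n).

151

Squares mod 407: s^1≡189, s^2≡312, s^4≡71, s^8≡157
13 = 8 + 4 + 1, so s^13 ≡ 157·71·189 ≡ 151 (mod 407)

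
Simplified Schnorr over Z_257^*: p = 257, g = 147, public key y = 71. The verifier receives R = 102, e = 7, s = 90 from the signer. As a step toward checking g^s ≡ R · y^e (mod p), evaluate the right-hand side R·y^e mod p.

207

71^2 = 5041 ≡ 158
71^4 ≡ 158^2 = 24964 ≡ 35
7 = 4 + 2 + 1, so 71^7 ≡ 35·158·71 ≡ 191 (mod 257)
R · y^e ≡ 102·191 = 19482 ≡ 207 (mod 257)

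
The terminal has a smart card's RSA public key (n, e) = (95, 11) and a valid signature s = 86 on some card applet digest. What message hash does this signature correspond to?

s^2 ≡ 86^2 = 7396 ≡ 81
s^4 ≡ 81^2 = 6561 ≡ 6
s^8 ≡ 6^2 = 36
11 = 8 + 2 + 1, so s^11 ≡ 36·81·86 ≡ 71 (mod 95)

71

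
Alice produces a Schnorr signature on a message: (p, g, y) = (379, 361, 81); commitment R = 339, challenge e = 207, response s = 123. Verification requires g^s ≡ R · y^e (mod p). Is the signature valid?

g^s mod p:
Squares mod 379: 361^1≡361, 361^2≡324, 361^4≡372, 361^8≡49, 361^16≡127, 361^32≡211, 361^64≡178
123 = 64 + 32 + 16 + 8 + 2 + 1, so 361^123 ≡ 178·211·127·49·324·361 ≡ 77 (mod 379)
R · y^e mod p:
Squares mod 379: 81^1≡81, 81^2≡118, 81^4≡280, 81^8≡326, 81^16≡156, 81^32≡80, 81^64≡336, 81^128≡333
207 = 128 + 64 + 8 + 4 + 2 + 1, so 81^207 ≡ 333·336·326·280·118·81 ≡ 216 (mod 379)
339·216 = 73224 ≡ 77 (mod 379)
77 ≡ 77 (mod 379); signature holds.

valid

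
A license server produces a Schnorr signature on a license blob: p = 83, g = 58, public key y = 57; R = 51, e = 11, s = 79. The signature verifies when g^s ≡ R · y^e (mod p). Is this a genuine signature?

genuine

g^s mod p:
58^2 = 3364 ≡ 44
58^4 ≡ 44^2 = 1936 ≡ 27
58^8 ≡ 27^2 = 729 ≡ 65
58^16 ≡ 65^2 = 4225 ≡ 75
58^32 ≡ 75^2 = 5625 ≡ 64
58^64 ≡ 64^2 = 4096 ≡ 29
79 = 64 + 8 + 4 + 2 + 1, so 58^79 ≡ 29·65·27·44·58 ≡ 79 (mod 83)
R · y^e mod p:
57^2 = 3249 ≡ 12
57^4 ≡ 12^2 = 144 ≡ 61
57^8 ≡ 61^2 = 3721 ≡ 69
11 = 8 + 2 + 1, so 57^11 ≡ 69·12·57 ≡ 52 (mod 83)
51·52 = 2652 ≡ 79 (mod 83)
79 ≡ 79 (mod 83); signature holds.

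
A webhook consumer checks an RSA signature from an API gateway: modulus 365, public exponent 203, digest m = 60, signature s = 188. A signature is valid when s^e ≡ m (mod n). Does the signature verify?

s^2 ≡ 188^2 = 35344 ≡ 304
s^4 ≡ 304^2 = 92416 ≡ 71
s^8 ≡ 71^2 = 5041 ≡ 296
s^16 ≡ 296^2 = 87616 ≡ 16
s^32 ≡ 16^2 = 256
s^64 ≡ 256^2 = 65536 ≡ 201
s^128 ≡ 201^2 = 40401 ≡ 251
203 = 128 + 64 + 8 + 2 + 1, so s^203 ≡ 251·201·296·304·188 ≡ 287 (mod 365)
287 ≠ 60, so verification fails.

does not verify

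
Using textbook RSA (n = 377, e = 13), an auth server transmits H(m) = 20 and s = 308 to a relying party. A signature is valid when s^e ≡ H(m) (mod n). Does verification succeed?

fails

s^2 ≡ 308^2 = 94864 ≡ 237
s^4 ≡ 237^2 = 56169 ≡ 373
s^8 ≡ 373^2 = 139129 ≡ 16
13 = 8 + 4 + 1, so s^13 ≡ 16·373·308 ≡ 269 (mod 377)
s^13 mod 377 = 269, but H(m) = 20.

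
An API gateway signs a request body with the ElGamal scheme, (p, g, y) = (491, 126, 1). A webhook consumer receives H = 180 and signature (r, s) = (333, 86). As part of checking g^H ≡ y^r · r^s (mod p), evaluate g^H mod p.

178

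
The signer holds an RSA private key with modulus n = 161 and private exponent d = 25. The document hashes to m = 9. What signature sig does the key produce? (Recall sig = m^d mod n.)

16

m^2 ≡ 9^2 = 81
m^4 ≡ 81^2 = 6561 ≡ 121
m^8 ≡ 121^2 = 14641 ≡ 151
m^16 ≡ 151^2 = 22801 ≡ 100
25 = 16 + 8 + 1, so m^25 ≡ 100·151·9 ≡ 16 (mod 161)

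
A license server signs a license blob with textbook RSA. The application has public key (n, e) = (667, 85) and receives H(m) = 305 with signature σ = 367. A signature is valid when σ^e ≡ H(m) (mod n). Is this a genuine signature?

Squares mod 667: σ^1≡367, σ^2≡622, σ^4≡24, σ^8≡576, σ^16≡277, σ^32≡24, σ^64≡576
85 = 64 + 16 + 4 + 1, so σ^85 ≡ 576·277·24·367 ≡ 367 (mod 667)
The recovered value 367 does not match the digest 305.

forged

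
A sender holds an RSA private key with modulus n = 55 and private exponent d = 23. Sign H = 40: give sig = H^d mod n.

H^23 mod 55 = 35

35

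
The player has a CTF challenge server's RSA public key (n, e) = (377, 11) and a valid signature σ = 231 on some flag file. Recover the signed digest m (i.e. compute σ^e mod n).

Squares mod 377: σ^1≡231, σ^2≡204, σ^4≡146, σ^8≡204
11 = 8 + 2 + 1, so σ^11 ≡ 204·204·231 ≡ 173 (mod 377)

173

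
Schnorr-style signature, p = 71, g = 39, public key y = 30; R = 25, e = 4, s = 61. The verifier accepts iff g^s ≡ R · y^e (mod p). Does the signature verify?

does not verify

g^s mod p:
Squares mod 71: 39^1≡39, 39^2≡30, 39^4≡48, 39^8≡32, 39^16≡30, 39^32≡48
61 = 32 + 16 + 8 + 4 + 1, so 39^61 ≡ 48·30·32·48·39 ≡ 26 (mod 71)
R · y^e mod p:
Squares mod 71: 30^1≡30, 30^2≡48, 30^4≡32
30^4 ≡ 32 (mod 71)
25·32 = 800 ≡ 19 (mod 71)
26 ≠ 19; the check fails.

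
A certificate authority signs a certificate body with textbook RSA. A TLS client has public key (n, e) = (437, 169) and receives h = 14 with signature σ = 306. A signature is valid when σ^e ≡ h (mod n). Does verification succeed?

passes

σ^169 mod 437 = 14
Since 14 equals the digest 14, verification succeeds.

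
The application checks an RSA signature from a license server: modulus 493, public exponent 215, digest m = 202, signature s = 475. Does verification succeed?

s^2 ≡ 475^2 = 225625 ≡ 324
s^4 ≡ 324^2 = 104976 ≡ 460
s^8 ≡ 460^2 = 211600 ≡ 103
s^16 ≡ 103^2 = 10609 ≡ 256
s^32 ≡ 256^2 = 65536 ≡ 460
s^64 ≡ 460^2 = 211600 ≡ 103
s^128 ≡ 103^2 = 10609 ≡ 256
215 = 128 + 64 + 16 + 4 + 2 + 1, so s^215 ≡ 256·103·256·460·324·475 ≡ 305 (mod 493)
s^215 mod 493 = 305, but m = 202.

fails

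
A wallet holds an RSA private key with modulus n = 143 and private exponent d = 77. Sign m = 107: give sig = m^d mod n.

Squares mod 143: m^1≡107, m^2≡9, m^4≡81, m^8≡126, m^16≡3, m^32≡9, m^64≡81
77 = 64 + 8 + 4 + 1, so m^77 ≡ 81·126·81·107 ≡ 35 (mod 143)

35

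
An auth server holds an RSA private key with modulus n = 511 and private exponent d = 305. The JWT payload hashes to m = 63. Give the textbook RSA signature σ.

m^2 ≡ 63^2 = 3969 ≡ 392
m^4 ≡ 392^2 = 153664 ≡ 364
m^8 ≡ 364^2 = 132496 ≡ 147
m^16 ≡ 147^2 = 21609 ≡ 147
m^32 ≡ 147^2 = 21609 ≡ 147
m^64 ≡ 147^2 = 21609 ≡ 147
m^128 ≡ 147^2 = 21609 ≡ 147
m^256 ≡ 147^2 = 21609 ≡ 147
305 = 256 + 32 + 16 + 1, so m^305 ≡ 147·147·147·63 ≡ 63 (mod 511)

63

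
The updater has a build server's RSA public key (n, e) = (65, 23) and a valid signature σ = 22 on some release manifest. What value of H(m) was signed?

3

Squares mod 65: σ^1≡22, σ^2≡29, σ^4≡61, σ^8≡16, σ^16≡61
23 = 16 + 4 + 2 + 1, so σ^23 ≡ 61·61·29·22 ≡ 3 (mod 65)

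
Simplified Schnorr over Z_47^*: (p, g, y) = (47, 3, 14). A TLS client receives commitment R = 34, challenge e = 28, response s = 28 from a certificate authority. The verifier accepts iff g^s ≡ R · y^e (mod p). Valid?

yes

g^s mod p:
Squares mod 47: 3^1≡3, 3^2≡9, 3^4≡34, 3^8≡28, 3^16≡32
28 = 16 + 8 + 4, so 3^28 ≡ 32·28·34 ≡ 8 (mod 47)
R · y^e mod p:
Squares mod 47: 14^1≡14, 14^2≡8, 14^4≡17, 14^8≡7, 14^16≡2
28 = 16 + 8 + 4, so 14^28 ≡ 2·7·17 ≡ 3 (mod 47)
34·3 = 102 ≡ 8 (mod 47)
8 ≡ 8 (mod 47); signature holds.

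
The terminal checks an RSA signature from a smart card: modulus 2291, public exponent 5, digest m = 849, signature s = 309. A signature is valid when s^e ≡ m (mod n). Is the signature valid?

invalid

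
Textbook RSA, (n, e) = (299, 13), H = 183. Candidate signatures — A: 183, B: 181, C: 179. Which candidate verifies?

Candidate A: Squares mod 299: 183^1≡183, 183^2≡1, 183^4≡1, 183^8≡1; 13 = 8 + 4 + 1, so 183^13 ≡ 1·1·183 ≡ 183 (mod 299)
  → matches H = 183
Candidate B: Squares mod 299: 181^1≡181, 181^2≡170, 181^4≡196, 181^8≡144; 13 = 8 + 4 + 1, so 181^13 ≡ 144·196·181 ≡ 129 (mod 299)
Candidate C: Squares mod 299: 179^1≡179, 179^2≡48, 179^4≡211, 179^8≡269; 13 = 8 + 4 + 1, so 179^13 ≡ 269·211·179 ≡ 140 (mod 299)

A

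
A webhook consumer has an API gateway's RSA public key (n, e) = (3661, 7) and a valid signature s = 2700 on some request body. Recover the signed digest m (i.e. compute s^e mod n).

Squares mod 3661: s^1≡2700, s^2≡949, s^4≡3656
7 = 4 + 2 + 1, so s^7 ≡ 3656·949·2700 ≡ 2000 (mod 3661)

2000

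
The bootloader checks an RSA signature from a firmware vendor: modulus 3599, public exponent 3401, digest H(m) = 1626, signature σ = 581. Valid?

yes

Squares mod 3599: σ^1≡581, σ^2≡2854, σ^4≡779, σ^8≡2209, σ^16≡3036, σ^32≡257, σ^64≡1267, σ^128≡135, σ^256≡230, σ^512≡2514, σ^1024≡352, σ^2048≡1538
3401 = 2048 + 1024 + 256 + 64 + 8 + 1, so σ^3401 ≡ 1538·352·230·1267·2209·581 ≡ 1626 (mod 3599)
1626 = H(m), so the signature checks out.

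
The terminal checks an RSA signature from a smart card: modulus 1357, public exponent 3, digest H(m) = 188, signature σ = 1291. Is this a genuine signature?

σ^2 ≡ 1291^2 = 1666681 ≡ 285
3 = 2 + 1, so σ^3 ≡ 285·1291 ≡ 188 (mod 1357)
188 = H(m), so the signature checks out.

genuine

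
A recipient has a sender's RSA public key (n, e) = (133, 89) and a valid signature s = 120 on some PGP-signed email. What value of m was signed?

92

s^2 ≡ 120^2 = 14400 ≡ 36
s^4 ≡ 36^2 = 1296 ≡ 99
s^8 ≡ 99^2 = 9801 ≡ 92
s^16 ≡ 92^2 = 8464 ≡ 85
s^32 ≡ 85^2 = 7225 ≡ 43
s^64 ≡ 43^2 = 1849 ≡ 120
89 = 64 + 16 + 8 + 1, so s^89 ≡ 120·85·92·120 ≡ 92 (mod 133)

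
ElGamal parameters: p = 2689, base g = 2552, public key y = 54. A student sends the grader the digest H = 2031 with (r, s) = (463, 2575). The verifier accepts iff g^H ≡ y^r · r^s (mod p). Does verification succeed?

fails

Left side g^H mod p:
2552^2 = 6512704 ≡ 2635
2552^4 ≡ 2635^2 = 6943225 ≡ 227
2552^8 ≡ 227^2 = 51529 ≡ 438
2552^16 ≡ 438^2 = 191844 ≡ 925
2552^32 ≡ 925^2 = 855625 ≡ 523
2552^64 ≡ 523^2 = 273529 ≡ 1940
2552^128 ≡ 1940^2 = 3763600 ≡ 1689
2552^256 ≡ 1689^2 = 2852721 ≡ 2381
2552^512 ≡ 2381^2 = 5669161 ≡ 749
2552^1024 ≡ 749^2 = 561001 ≡ 1689
2031 = 1024 + 512 + 256 + 128 + 64 + 32 + 8 + 4 + 2 + 1, so 2552^2031 ≡ 1689·749·2381·1689·1940·523·438·227·2635·2552 ≡ 2627 (mod 2689)
Right side y^r · r^s mod p:
54^2 = 2916 ≡ 227
54^4 ≡ 227^2 = 51529 ≡ 438
54^8 ≡ 438^2 = 191844 ≡ 925
54^16 ≡ 925^2 = 855625 ≡ 523
54^32 ≡ 523^2 = 273529 ≡ 1940
54^64 ≡ 1940^2 = 3763600 ≡ 1689
54^128 ≡ 1689^2 = 2852721 ≡ 2381
54^256 ≡ 2381^2 = 5669161 ≡ 749
463 = 256 + 128 + 64 + 8 + 4 + 2 + 1, so 54^463 ≡ 749·2381·1689·925·438·227·54 ≡ 1155 (mod 2689)
463^2 = 214369 ≡ 1938
463^4 ≡ 1938^2 = 3755844 ≡ 2000
463^8 ≡ 2000^2 = 4000000 ≡ 1457
463^16 ≡ 1457^2 = 2122849 ≡ 1228
463^32 ≡ 1228^2 = 1507984 ≡ 2144
463^64 ≡ 2144^2 = 4596736 ≡ 1235
463^128 ≡ 1235^2 = 1525225 ≡ 562
463^256 ≡ 562^2 = 315844 ≡ 1231
463^512 ≡ 1231^2 = 1515361 ≡ 1454
463^1024 ≡ 1454^2 = 2114116 ≡ 562
463^2048 ≡ 562^2 = 315844 ≡ 1231
2575 = 2048 + 512 + 8 + 4 + 2 + 1, so 463^2575 ≡ 1231·1454·1457·2000·1938·463 ≡ 2627 (mod 2689)
1155·2627 = 3034185 ≡ 993 (mod 2689)
2627 ≠ 993, so verification fails.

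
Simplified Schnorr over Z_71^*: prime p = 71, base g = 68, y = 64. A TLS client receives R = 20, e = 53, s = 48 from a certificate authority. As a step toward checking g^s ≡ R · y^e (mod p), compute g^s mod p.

18

68^2 = 4624 ≡ 9
68^4 ≡ 9^2 = 81 ≡ 10
68^8 ≡ 10^2 = 100 ≡ 29
68^16 ≡ 29^2 = 841 ≡ 60
68^32 ≡ 60^2 = 3600 ≡ 50
48 = 32 + 16, so 68^48 ≡ 50·60 ≡ 18 (mod 71)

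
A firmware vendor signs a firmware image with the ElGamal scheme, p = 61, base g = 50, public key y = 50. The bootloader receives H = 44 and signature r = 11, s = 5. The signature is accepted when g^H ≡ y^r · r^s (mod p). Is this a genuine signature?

forged

Left side g^H mod p:
Squares mod 61: 50^1≡50, 50^2≡60, 50^4≡1, 50^8≡1, 50^16≡1, 50^32≡1
44 = 32 + 8 + 4, so 50^44 ≡ 1·1·1 ≡ 1 (mod 61)
Right side y^r · r^s mod p:
Squares mod 61: 50^1≡50, 50^2≡60, 50^4≡1, 50^8≡1
11 = 8 + 2 + 1, so 50^11 ≡ 1·60·50 ≡ 11 (mod 61)
Squares mod 61: 11^1≡11, 11^2≡60, 11^4≡1
5 = 4 + 1, so 11^5 ≡ 1·11 ≡ 11 (mod 61)
11·11 = 121 ≡ 60 (mod 61)
1 ≠ 60, so verification fails.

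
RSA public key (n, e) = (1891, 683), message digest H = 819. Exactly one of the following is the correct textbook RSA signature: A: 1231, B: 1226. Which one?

B

Candidate A: 1231^683 mod 1891 = 1026
Candidate B: 1226^683 mod 1891 = 819
  → matches H = 819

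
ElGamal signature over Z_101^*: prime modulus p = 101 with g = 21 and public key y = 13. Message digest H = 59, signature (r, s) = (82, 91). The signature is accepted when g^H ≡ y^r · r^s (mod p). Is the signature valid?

Left side g^H mod p:
21^59 mod 101 = 4
Right side y^r · r^s mod p:
13^82 mod 101 = 56
82^91 mod 101 = 23
56·23 = 1288 ≡ 76 (mod 101)
4 ≠ 76, so verification fails.

invalid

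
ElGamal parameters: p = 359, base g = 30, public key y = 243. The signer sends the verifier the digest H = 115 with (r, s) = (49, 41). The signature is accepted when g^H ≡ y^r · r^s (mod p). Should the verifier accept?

accept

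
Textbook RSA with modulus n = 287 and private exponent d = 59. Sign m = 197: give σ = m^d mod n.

169

m^2 ≡ 197^2 = 38809 ≡ 64
m^4 ≡ 64^2 = 4096 ≡ 78
m^8 ≡ 78^2 = 6084 ≡ 57
m^16 ≡ 57^2 = 3249 ≡ 92
m^32 ≡ 92^2 = 8464 ≡ 141
59 = 32 + 16 + 8 + 2 + 1, so m^59 ≡ 141·92·57·64·197 ≡ 169 (mod 287)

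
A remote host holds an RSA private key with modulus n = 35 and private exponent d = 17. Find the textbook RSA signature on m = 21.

21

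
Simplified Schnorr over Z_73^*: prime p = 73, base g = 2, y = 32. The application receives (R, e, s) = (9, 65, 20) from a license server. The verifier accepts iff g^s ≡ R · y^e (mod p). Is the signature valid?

g^s mod p:
2^2 = 4
2^4 ≡ 4^2 = 16
2^8 ≡ 16^2 = 256 ≡ 37
2^16 ≡ 37^2 = 1369 ≡ 55
20 = 16 + 4, so 2^20 ≡ 55·16 ≡ 4 (mod 73)
R · y^e mod p:
32^2 = 1024 ≡ 2
32^4 ≡ 2^2 = 4
32^8 ≡ 4^2 = 16
32^16 ≡ 16^2 = 256 ≡ 37
32^32 ≡ 37^2 = 1369 ≡ 55
32^64 ≡ 55^2 = 3025 ≡ 32
65 = 64 + 1, so 32^65 ≡ 32·32 ≡ 2 (mod 73)
9·2 = 18 ≡ 18 (mod 73)
4 ≠ 18; the check fails.

invalid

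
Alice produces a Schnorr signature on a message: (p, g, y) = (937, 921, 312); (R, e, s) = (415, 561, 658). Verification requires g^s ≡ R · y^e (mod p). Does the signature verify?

g^s mod p:
921^658 mod 937 = 509
R · y^e mod p:
312^561 mod 937 = 8
415·8 = 3320 ≡ 509 (mod 937)
509 ≡ 509 (mod 937); signature holds.

verifies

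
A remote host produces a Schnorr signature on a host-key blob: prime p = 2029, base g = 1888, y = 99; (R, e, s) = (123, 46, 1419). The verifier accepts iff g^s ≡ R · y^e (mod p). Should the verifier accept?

g^s mod p:
1888^2 = 3564544 ≡ 1620
1888^4 ≡ 1620^2 = 2624400 ≡ 903
1888^8 ≡ 903^2 = 815409 ≡ 1780
1888^16 ≡ 1780^2 = 3168400 ≡ 1131
1888^32 ≡ 1131^2 = 1279161 ≡ 891
1888^64 ≡ 891^2 = 793881 ≡ 542
1888^128 ≡ 542^2 = 293764 ≡ 1588
1888^256 ≡ 1588^2 = 2521744 ≡ 1726
1888^512 ≡ 1726^2 = 2979076 ≡ 504
1888^1024 ≡ 504^2 = 254016 ≡ 391
1419 = 1024 + 256 + 128 + 8 + 2 + 1, so 1888^1419 ≡ 391·1726·1588·1780·1620·1888 ≡ 1882 (mod 2029)
R · y^e mod p:
99^2 = 9801 ≡ 1685
99^4 ≡ 1685^2 = 2839225 ≡ 654
99^8 ≡ 654^2 = 427716 ≡ 1626
99^16 ≡ 1626^2 = 2643876 ≡ 89
99^32 ≡ 89^2 = 7921 ≡ 1834
46 = 32 + 8 + 4 + 2, so 99^46 ≡ 1834·1626·654·1685 ≡ 1236 (mod 2029)
123·1236 = 152028 ≡ 1882 (mod 2029)
1882 ≡ 1882 (mod 2029); signature holds.

accept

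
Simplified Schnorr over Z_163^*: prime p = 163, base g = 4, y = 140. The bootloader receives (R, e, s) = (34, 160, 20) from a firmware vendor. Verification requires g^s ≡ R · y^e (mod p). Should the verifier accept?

accept

g^s mod p:
Squares mod 163: 4^1≡4, 4^2≡16, 4^4≡93, 4^8≡10, 4^16≡100
20 = 16 + 4, so 4^20 ≡ 100·93 ≡ 9 (mod 163)
R · y^e mod p:
Squares mod 163: 140^1≡140, 140^2≡40, 140^4≡133, 140^8≡85, 140^16≡53, 140^32≡38, 140^64≡140, 140^128≡40
160 = 128 + 32, so 140^160 ≡ 40·38 ≡ 53 (mod 163)
34·53 = 1802 ≡ 9 (mod 163)
9 ≡ 9 (mod 163); signature holds.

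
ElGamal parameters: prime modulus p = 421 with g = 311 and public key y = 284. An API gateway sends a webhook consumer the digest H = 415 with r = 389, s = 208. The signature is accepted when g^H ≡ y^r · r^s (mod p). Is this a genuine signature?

Left side g^H mod p:
311^415 mod 421 = 284
Right side y^r · r^s mod p:
284^389 mod 421 = 95
389^208 mod 421 = 229
95·229 = 21755 ≡ 284 (mod 421)
284 ≡ 284 (mod 421), so the signature is genuine.

genuine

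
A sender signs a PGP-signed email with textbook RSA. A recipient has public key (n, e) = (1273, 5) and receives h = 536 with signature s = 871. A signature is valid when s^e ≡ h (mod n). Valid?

s^2 ≡ 871^2 = 758641 ≡ 1206
s^4 ≡ 1206^2 = 1454436 ≡ 670
5 = 4 + 1, so s^5 ≡ 670·871 ≡ 536 (mod 1273)
Since 536 equals the digest 536, verification succeeds.

yes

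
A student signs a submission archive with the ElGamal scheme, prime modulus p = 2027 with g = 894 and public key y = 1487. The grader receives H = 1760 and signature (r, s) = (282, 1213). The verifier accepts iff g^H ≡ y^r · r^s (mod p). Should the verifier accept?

reject

Left side g^H mod p:
894^2 = 799236 ≡ 598
894^4 ≡ 598^2 = 357604 ≡ 852
894^8 ≡ 852^2 = 725904 ≡ 238
894^16 ≡ 238^2 = 56644 ≡ 1915
894^32 ≡ 1915^2 = 3667225 ≡ 382
894^64 ≡ 382^2 = 145924 ≡ 2007
894^128 ≡ 2007^2 = 4028049 ≡ 400
894^256 ≡ 400^2 = 160000 ≡ 1894
894^512 ≡ 1894^2 = 3587236 ≡ 1473
894^1024 ≡ 1473^2 = 2169729 ≡ 839
1760 = 1024 + 512 + 128 + 64 + 32, so 894^1760 ≡ 839·1473·400·2007·382 ≡ 1899 (mod 2027)
Right side y^r · r^s mod p:
1487^2 = 2211169 ≡ 1739
1487^4 ≡ 1739^2 = 3024121 ≡ 1864
1487^8 ≡ 1864^2 = 3474496 ≡ 218
1487^16 ≡ 218^2 = 47524 ≡ 903
1487^32 ≡ 903^2 = 815409 ≡ 555
1487^64 ≡ 555^2 = 308025 ≡ 1948
1487^128 ≡ 1948^2 = 3794704 ≡ 160
1487^256 ≡ 160^2 = 25600 ≡ 1276
282 = 256 + 16 + 8 + 2, so 1487^282 ≡ 1276·903·218·1739 ≡ 655 (mod 2027)
282^2 = 79524 ≡ 471
282^4 ≡ 471^2 = 221841 ≡ 898
282^8 ≡ 898^2 = 806404 ≡ 1685
282^16 ≡ 1685^2 = 2839225 ≡ 1425
282^32 ≡ 1425^2 = 2030625 ≡ 1598
282^64 ≡ 1598^2 = 2553604 ≡ 1611
282^128 ≡ 1611^2 = 2595321 ≡ 761
282^256 ≡ 761^2 = 579121 ≡ 1426
282^512 ≡ 1426^2 = 2033476 ≡ 395
282^1024 ≡ 395^2 = 156025 ≡ 1973
1213 = 1024 + 128 + 32 + 16 + 8 + 4 + 1, so 282^1213 ≡ 1973·761·1598·1425·1685·898·282 ≡ 841 (mod 2027)
655·841 = 550855 ≡ 1538 (mod 2027)
1899 ≠ 1538, so verification fails.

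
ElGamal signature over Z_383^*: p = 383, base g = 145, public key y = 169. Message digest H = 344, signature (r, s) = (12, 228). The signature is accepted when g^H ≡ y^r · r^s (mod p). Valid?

Left side g^H mod p:
Squares mod 383: 145^1≡145, 145^2≡343, 145^4≡68, 145^8≡28, 145^16≡18, 145^32≡324, 145^64≡34, 145^128≡7, 145^256≡49
344 = 256 + 64 + 16 + 8, so 145^344 ≡ 49·34·18·28 ≡ 128 (mod 383)
Right side y^r · r^s mod p:
Squares mod 383: 169^1≡169, 169^2≡219, 169^4≡86, 169^8≡119
12 = 8 + 4, so 169^12 ≡ 119·86 ≡ 276 (mod 383)
Squares mod 383: 12^1≡12, 12^2≡144, 12^4≡54, 12^8≡235, 12^16≡73, 12^32≡350, 12^64≡323, 12^128≡153
228 = 128 + 64 + 32 + 4, so 12^228 ≡ 153·323·350·54 ≡ 64 (mod 383)
276·64 = 17664 ≡ 46 (mod 383)
128 ≠ 46, so verification fails.

no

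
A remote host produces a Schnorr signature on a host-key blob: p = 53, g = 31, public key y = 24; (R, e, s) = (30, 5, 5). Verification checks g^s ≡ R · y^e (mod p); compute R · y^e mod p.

35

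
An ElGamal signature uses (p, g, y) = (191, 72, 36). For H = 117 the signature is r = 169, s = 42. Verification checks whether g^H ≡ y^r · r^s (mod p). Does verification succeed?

Left side g^H mod p:
72^2 = 5184 ≡ 27
72^4 ≡ 27^2 = 729 ≡ 156
72^8 ≡ 156^2 = 24336 ≡ 79
72^16 ≡ 79^2 = 6241 ≡ 129
72^32 ≡ 129^2 = 16641 ≡ 24
72^64 ≡ 24^2 = 576 ≡ 3
117 = 64 + 32 + 16 + 4 + 1, so 72^117 ≡ 3·24·129·156·72 ≡ 144 (mod 191)
Right side y^r · r^s mod p:
36^2 = 1296 ≡ 150
36^4 ≡ 150^2 = 22500 ≡ 153
36^8 ≡ 153^2 = 23409 ≡ 107
36^16 ≡ 107^2 = 11449 ≡ 180
36^32 ≡ 180^2 = 32400 ≡ 121
36^64 ≡ 121^2 = 14641 ≡ 125
36^128 ≡ 125^2 = 15625 ≡ 154
169 = 128 + 32 + 8 + 1, so 36^169 ≡ 154·121·107·36 ≡ 177 (mod 191)
169^2 = 28561 ≡ 102
169^4 ≡ 102^2 = 10404 ≡ 90
169^8 ≡ 90^2 = 8100 ≡ 78
169^16 ≡ 78^2 = 6084 ≡ 163
169^32 ≡ 163^2 = 26569 ≡ 20
42 = 32 + 8 + 2, so 169^42 ≡ 20·78·102 ≡ 17 (mod 191)
177·17 = 3009 ≡ 144 (mod 191)
144 ≡ 144 (mod 191), so the signature is genuine.

passes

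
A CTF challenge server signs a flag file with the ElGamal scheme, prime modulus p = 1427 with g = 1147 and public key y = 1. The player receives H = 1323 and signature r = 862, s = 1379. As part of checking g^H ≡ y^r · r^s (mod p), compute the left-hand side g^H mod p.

Squares mod 1427: 1147^1≡1147, 1147^2≡1342, 1147^4≡90, 1147^8≡965, 1147^16≡821, 1147^32≡497, 1147^64≡138, 1147^128≡493, 1147^256≡459, 1147^512≡912, 1147^1024≡1230
1323 = 1024 + 256 + 32 + 8 + 2 + 1, so 1147^1323 ≡ 1230·459·497·965·1342·1147 ≡ 197 (mod 1427)

197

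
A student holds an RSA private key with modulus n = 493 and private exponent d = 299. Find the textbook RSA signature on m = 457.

m^2 ≡ 457^2 = 208849 ≡ 310
m^4 ≡ 310^2 = 96100 ≡ 458
m^8 ≡ 458^2 = 209764 ≡ 239
m^16 ≡ 239^2 = 57121 ≡ 426
m^32 ≡ 426^2 = 181476 ≡ 52
m^64 ≡ 52^2 = 2704 ≡ 239
m^128 ≡ 239^2 = 57121 ≡ 426
m^256 ≡ 426^2 = 181476 ≡ 52
299 = 256 + 32 + 8 + 2 + 1, so m^299 ≡ 52·52·239·310·457 ≡ 332 (mod 493)

332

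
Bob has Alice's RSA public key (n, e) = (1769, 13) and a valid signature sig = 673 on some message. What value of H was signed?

sig^2 ≡ 673^2 = 452929 ≡ 65
sig^4 ≡ 65^2 = 4225 ≡ 687
sig^8 ≡ 687^2 = 471969 ≡ 1415
13 = 8 + 4 + 1, so sig^13 ≡ 1415·687·673 ≡ 933 (mod 1769)

933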